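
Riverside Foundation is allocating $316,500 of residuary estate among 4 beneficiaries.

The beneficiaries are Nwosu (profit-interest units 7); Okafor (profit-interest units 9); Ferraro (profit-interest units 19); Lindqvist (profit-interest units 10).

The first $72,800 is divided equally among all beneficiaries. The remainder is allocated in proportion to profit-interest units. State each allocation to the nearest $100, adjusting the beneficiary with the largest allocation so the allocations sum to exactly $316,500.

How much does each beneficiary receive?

Equal tier: $72,800 ÷ 4 = $18,200 apiece.
Remainder $243,700 by profit-interest units (total 45): Nwosu 37,908.89 → $37,900; Okafor 48,740.00 → $48,700; Ferraro 102,895.56 → $102,900; Lindqvist 54,155.56 → $54,200.
Totals: Nwosu $18,200 + $37,900 = $56,100; Okafor $18,200 + $48,700 = $66,900; Ferraro $18,200 + $102,900 = $121,100; Lindqvist $18,200 + $54,200 = $72,400.

Nwosu: $56,100 · Okafor: $66,900 · Ferraro: $121,100 · Lindqvist: $72,400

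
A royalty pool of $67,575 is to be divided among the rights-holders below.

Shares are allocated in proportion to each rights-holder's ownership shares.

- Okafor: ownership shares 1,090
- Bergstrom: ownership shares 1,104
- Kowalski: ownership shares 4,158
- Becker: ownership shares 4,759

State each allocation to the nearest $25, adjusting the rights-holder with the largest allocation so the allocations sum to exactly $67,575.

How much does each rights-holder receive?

Okafor: $6,625 | Bergstrom: $6,725 | Kowalski: $25,300 | Becker: $28,925

Total ownership shares = 11,111.
Proportional shares: Okafor 1,090/11,111 × $67,575 = 6,629.17; Bergstrom 1,104/11,111 × $67,575 = 6,714.32; Kowalski 4,158/11,111 × $67,575 = 25,288.17; Becker 4,759/11,111 × $67,575 = 28,943.34.
Rounded to nearest $25: Okafor $6,625; Bergstrom $6,725; Kowalski $25,300; Becker $28,950. Sum = $67,600.
Difference $67,575 − $67,600 = −$25 applied to largest allocation (Becker): Becker becomes $28,925.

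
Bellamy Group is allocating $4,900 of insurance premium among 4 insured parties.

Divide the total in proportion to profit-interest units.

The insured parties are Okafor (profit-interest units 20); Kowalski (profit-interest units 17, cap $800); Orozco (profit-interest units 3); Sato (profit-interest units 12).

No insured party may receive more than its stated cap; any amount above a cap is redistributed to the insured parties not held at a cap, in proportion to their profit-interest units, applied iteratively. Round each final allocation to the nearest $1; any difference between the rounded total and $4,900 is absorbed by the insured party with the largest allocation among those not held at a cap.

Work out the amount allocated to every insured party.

Profit-interest units total: 52.
Pro-rata shares before constraints: Okafor 1,884.62; Kowalski 1,601.92; Orozco 282.69; Sato 1,130.77.
Capped: Kowalski ($800); remaining pool $4,100 reallocated over remaining profit-interest units 35.
Shares after redistribution: Okafor 2,342.86 → $2,343; Orozco 351.43 → $351; Sato 1,405.71 → $1,406.

Okafor: $2,343 · Kowalski: $800 · Orozco: $351 · Sato: $1,406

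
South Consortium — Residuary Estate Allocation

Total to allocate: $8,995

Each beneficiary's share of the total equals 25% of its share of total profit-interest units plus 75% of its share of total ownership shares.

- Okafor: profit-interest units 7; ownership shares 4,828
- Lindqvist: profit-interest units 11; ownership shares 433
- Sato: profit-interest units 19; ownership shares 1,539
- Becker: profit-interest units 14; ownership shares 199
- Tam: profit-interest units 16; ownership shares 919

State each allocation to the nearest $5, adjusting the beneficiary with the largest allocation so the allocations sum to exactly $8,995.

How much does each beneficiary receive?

Okafor: $4,345 | Lindqvist: $740 | Sato: $1,950 | Becker: $640 | Tam: $1,320

Profit-interest units total 67; ownership shares total 7,918.
Combined weights (25% profit-interest units + 75% ownership shares): Okafor 0.4834; Lindqvist 0.0821; Sato 0.2167; Becker 0.0711; Tam 0.1467.
Unrounded shares: Okafor 4,348.47; Lindqvist 738.12; Sato 1,948.96; Becker 639.44; Tam 1,320.02.
At nearest $5: Okafor $4,350; Lindqvist $740; Sato $1,950; Becker $640; Tam $1,320. Sum = $9,000.
Difference $8,995 − $9,000 = −$5 applied to largest allocation (Okafor): Okafor becomes $4,345.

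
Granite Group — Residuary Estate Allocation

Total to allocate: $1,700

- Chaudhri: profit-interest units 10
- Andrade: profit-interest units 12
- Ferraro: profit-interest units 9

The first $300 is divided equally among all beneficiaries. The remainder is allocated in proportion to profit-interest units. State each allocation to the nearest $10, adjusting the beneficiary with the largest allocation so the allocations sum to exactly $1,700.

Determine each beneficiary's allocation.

Chaudhri: $550; Andrade: $640; Ferraro: $510

First tranche $300 split equally: $100 each.
Remainder $1,400 by profit-interest units (total 31): Chaudhri 451.61 → $450; Andrade 541.94 → $540; Ferraro 406.45 → $410.
Totals: Chaudhri $100 + $450 = $550; Andrade $100 + $540 = $640; Ferraro $100 + $410 = $510.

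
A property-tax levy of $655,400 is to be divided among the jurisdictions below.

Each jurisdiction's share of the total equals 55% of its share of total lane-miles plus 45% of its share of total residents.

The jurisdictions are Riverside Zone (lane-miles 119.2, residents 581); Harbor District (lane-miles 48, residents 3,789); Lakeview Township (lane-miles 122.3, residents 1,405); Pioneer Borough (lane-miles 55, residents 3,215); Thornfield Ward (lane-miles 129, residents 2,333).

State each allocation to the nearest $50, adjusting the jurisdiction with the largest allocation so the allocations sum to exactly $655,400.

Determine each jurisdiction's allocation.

Lane-miles total 473.5; residents total 11,323.
Composite weights (55% lane-miles + 45% residents): Riverside Zone 0.1615; Harbor District 0.2063; Lakeview Township 0.1979; Pioneer Borough 0.1917; Thornfield Ward 0.2426.
Raw shares: Riverside Zone 105,878.86; Harbor District 135,233.86; Lakeview Township 129,701.57; Pioneer Borough 125,611.91; Thornfield Ward 158,973.80.
At nearest $50: Riverside Zone $105,900; Harbor District $135,250; Lakeview Township $129,700; Pioneer Borough $125,600; Thornfield Ward $158,950. Sum = $655,400.
Sum already equals the total — no adjustment.

Riverside Zone: $105,900 | Harbor District: $135,250 | Lakeview Township: $129,700 | Pioneer Borough: $125,600 | Thornfield Ward: $158,950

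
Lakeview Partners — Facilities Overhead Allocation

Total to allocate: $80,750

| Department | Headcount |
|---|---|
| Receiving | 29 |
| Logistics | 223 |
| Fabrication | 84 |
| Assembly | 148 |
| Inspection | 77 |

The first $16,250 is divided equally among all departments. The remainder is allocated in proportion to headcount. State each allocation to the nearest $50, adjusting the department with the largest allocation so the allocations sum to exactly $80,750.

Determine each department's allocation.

Receiving: $6,600 | Logistics: $28,900 | Fabrication: $12,900 | Assembly: $20,250 | Inspection: $12,100

First tranche $16,250 split equally: $3,250 each.
Remainder $64,500 by headcount (total 561): Receiving 3,334.22 → $3,350; Logistics 25,639.04 → $25,650; Fabrication 9,657.75 → $9,650; Assembly 17,016.04 → $17,000; Inspection 8,852.94 → $8,850.
Totals: Receiving $3,250 + $3,350 = $6,600; Logistics $3,250 + $25,650 = $28,900; Fabrication $3,250 + $9,650 = $12,900; Assembly $3,250 + $17,000 = $20,250; Inspection $3,250 + $8,850 = $12,100.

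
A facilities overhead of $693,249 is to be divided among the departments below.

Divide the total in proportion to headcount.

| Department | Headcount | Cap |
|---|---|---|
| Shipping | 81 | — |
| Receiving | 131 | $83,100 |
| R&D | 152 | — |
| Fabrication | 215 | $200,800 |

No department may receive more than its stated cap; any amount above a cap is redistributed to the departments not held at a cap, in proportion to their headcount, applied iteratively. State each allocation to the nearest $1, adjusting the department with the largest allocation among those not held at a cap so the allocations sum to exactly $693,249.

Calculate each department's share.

Shipping: $142,306; Receiving: $83,100; R&D: $267,043; Fabrication: $200,800

Combined headcount = 579.
Pro-rata shares before constraints: Shipping 96,983.02; Receiving 156,849.08; R&D 181,992.83; Fabrication 257,424.07.
Cap binds for Receiving ($83,100), Fabrication ($200,800); balance $409,349 reallocated over remaining headcount 233.
Redistributed shares: Shipping 142,305.88 → $142,306; R&D 267,043.12 → $267,043.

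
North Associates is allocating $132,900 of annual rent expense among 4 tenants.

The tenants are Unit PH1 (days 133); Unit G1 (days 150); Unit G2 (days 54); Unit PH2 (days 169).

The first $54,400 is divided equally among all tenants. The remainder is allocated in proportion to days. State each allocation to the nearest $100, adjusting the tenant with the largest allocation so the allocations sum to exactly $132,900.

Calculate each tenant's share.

Unit PH1: $34,200; Unit G1: $36,900; Unit G2: $22,000; Unit PH2: $39,800

$54,400 shared equally gives $13,600 per tenant.
Remainder $78,500 by days (total 506): Unit PH1 20,633.40 → $20,600; Unit G1 23,270.75 → $23,300; Unit G2 8,377.47 → $8,400; Unit PH2 26,218.38 → $26,200.
Totals: Unit PH1 $13,600 + $20,600 = $34,200; Unit G1 $13,600 + $23,300 = $36,900; Unit G2 $13,600 + $8,400 = $22,000; Unit PH2 $13,600 + $26,200 = $39,800.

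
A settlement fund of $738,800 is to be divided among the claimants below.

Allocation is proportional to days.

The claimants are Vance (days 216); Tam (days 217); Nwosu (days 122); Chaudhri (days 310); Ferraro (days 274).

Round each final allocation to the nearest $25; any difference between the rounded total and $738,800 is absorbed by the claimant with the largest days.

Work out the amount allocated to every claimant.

Vance: $140,100 · Tam: $140,750 · Nwosu: $79,125 · Chaudhri: $201,100 · Ferraro: $177,725

Total days = 1,139.
Unrounded shares: Vance 216/1,139 × $738,800 = 140,106.06; Tam 217/1,139 × $738,800 = 140,754.70; Nwosu 122/1,139 × $738,800 = 79,133.98; Chaudhri 310/1,139 × $738,800 = 201,078.14; Ferraro 274/1,139 × $738,800 = 177,727.13.
After rounding ($25): Vance $140,100; Tam $140,750; Nwosu $79,125; Chaudhri $201,075; Ferraro $177,725. Sum = $738,775.
Difference $738,800 − $738,775 = +$25 applied to largest days (Chaudhri): Chaudhri becomes $201,100.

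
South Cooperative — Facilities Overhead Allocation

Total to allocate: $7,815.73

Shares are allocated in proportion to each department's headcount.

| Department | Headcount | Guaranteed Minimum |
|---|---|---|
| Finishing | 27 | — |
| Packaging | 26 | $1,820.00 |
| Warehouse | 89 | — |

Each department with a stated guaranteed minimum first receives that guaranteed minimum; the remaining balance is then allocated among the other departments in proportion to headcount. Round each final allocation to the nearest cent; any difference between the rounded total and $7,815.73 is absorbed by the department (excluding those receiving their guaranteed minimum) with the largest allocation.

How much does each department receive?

Minimums first: Packaging $1,820.00. Balance $5,995.73.
Balance split over remaining headcount 116: Finishing 1,395.5578 → $1,395.56; Warehouse 4,600.1722 → $4,600.17.

Finishing: $1,395.56; Packaging: $1,820.00; Warehouse: $4,600.17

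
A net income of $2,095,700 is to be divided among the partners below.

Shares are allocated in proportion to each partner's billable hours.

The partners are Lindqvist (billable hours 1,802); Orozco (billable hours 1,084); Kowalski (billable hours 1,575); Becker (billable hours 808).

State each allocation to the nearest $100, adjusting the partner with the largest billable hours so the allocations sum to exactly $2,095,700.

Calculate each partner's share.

Lindqvist: $716,700; Orozco: $431,200; Kowalski: $626,400; Becker: $321,400

Billable hours total: 1,802 + 1,084 + 1,575 + 808 = 5,269.
Pro-rata amounts: Lindqvist 716,730.20; Orozco 431,151.79; Kowalski 626,442.87; Becker 321,375.14.
After rounding ($100): Lindqvist $716,700; Orozco $431,200; Kowalski $626,400; Becker $321,400. Sum = $2,095,700.
Sum already equals the total — no adjustment.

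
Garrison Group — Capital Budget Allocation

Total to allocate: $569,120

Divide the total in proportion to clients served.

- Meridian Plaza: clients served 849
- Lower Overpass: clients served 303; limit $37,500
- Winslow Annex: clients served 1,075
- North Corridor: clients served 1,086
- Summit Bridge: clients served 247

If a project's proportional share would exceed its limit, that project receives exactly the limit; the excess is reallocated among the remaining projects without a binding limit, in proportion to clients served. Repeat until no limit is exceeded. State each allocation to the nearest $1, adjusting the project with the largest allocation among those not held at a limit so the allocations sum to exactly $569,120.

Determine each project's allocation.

Meridian Plaza: $138,577; Lower Overpass: $37,500; Winslow Annex: $175,466; North Corridor: $177,261; Summit Bridge: $40,316

Sum of clients served: 3,560.
Proportional shares (ignoring caps): Meridian Plaza 135,725.53; Lower Overpass 48,439.15; Winslow Annex 171,855.06; North Corridor 173,613.57; Summit Bridge 39,486.70.
Capped: Lower Overpass ($37,500); residual $531,620 reallocated over remaining clients served 3,257.
Remaining shares: Meridian Plaza 138,577.03 → $138,577; Winslow Annex 175,465.61 → $175,466; North Corridor 177,261.07 → $177,261; Summit Bridge 40,316.28 → $40,316.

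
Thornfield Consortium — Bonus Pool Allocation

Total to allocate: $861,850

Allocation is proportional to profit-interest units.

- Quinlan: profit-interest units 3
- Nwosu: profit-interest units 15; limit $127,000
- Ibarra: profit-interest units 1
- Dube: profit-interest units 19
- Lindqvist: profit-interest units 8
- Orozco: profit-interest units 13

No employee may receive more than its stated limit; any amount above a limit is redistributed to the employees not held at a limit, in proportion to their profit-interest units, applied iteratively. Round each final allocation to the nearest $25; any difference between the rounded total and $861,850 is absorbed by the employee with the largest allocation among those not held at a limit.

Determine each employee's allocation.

Combined profit-interest units = 59.
Unconstrained shares: Quinlan 43,822.88; Nwosu 219,114.41; Ibarra 14,607.63; Dube 277,544.92; Lindqvist 116,861.02; Orozco 189,899.15.
Held at cap: Nwosu ($127,000); remaining pool $734,850 reallocated over remaining profit-interest units 44.
Remaining shares: Quinlan 50,103.41 → $50,100; Ibarra 16,701.14 → $16,700; Dube 317,321.59 → $317,325; Lindqvist 133,609.09 → $133,600; Orozco 217,114.77 → $217,125.

Quinlan: $50,100 · Nwosu: $127,000 · Ibarra: $16,700 · Dube: $317,325 · Lindqvist: $133,600 · Orozco: $217,125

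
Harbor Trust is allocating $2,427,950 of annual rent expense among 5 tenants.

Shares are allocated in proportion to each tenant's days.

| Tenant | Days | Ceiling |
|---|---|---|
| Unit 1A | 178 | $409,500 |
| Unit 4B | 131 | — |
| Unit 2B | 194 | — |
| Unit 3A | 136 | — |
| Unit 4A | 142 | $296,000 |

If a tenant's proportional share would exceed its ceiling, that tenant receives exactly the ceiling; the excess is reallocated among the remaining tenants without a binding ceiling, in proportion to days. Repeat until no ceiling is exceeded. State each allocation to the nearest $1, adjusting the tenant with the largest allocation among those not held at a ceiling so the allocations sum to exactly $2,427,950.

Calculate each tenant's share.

Combined days = 781.
Proportional shares (ignoring caps): Unit 1A 553,361.20; Unit 4B 407,248.98; Unit 2B 603,101.54; Unit 3A 422,792.83; Unit 4A 441,445.45.
Held at cap: Unit 1A ($409,500), Unit 4A ($296,000); residual $1,722,450 reallocated over remaining days 461.
Redistributed shares: Unit 4B 489,459.76 → $489,460; Unit 2B 724,848.81 → $724,849; Unit 3A 508,141.43 → $508,141.

Unit 1A: $409,500 | Unit 4B: $489,460 | Unit 2B: $724,849 | Unit 3A: $508,141 | Unit 4A: $296,000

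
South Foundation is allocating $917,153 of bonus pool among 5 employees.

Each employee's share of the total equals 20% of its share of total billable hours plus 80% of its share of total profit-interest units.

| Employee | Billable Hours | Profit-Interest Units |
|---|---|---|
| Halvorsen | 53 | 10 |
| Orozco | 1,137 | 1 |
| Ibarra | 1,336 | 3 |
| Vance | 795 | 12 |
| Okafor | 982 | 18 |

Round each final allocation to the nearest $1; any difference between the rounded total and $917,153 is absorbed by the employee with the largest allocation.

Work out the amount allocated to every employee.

Halvorsen: $169,014 | Orozco: $65,144 | Ibarra: $106,978 | Vance: $233,996 | Okafor: $342,021

Totals — billable hours 4,303, profit-interest units 44.
Blended shares (20% billable hours + 80% profit-interest units): Halvorsen 0.1843; Orozco 0.0710; Ibarra 0.1166; Vance 0.2551; Okafor 0.3729.
Proportional shares: Halvorsen 169,014.40; Orozco 65,144.16; Ibarra 106,978.25; Vance 233,995.80; Okafor 342,020.39.
After rounding ($1): Halvorsen $169,014; Orozco $65,144; Ibarra $106,978; Vance $233,996; Okafor $342,020. Sum = $917,152.
Difference $917,153 − $917,152 = +$1 applied to largest allocation (Okafor): Okafor becomes $342,021.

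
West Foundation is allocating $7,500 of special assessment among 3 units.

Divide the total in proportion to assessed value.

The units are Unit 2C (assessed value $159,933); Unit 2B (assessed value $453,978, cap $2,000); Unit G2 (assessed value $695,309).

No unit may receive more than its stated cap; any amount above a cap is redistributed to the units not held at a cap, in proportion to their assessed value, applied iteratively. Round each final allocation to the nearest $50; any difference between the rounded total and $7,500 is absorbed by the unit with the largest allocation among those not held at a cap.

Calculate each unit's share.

Assessed value total: 1,309,220.
Proportional shares (ignoring caps): Unit 2C 916.19; Unit 2B 2,600.66; Unit G2 3,983.15.
Held at cap: Unit 2B ($2,000); residual $5,500 reallocated over remaining assessed value 855,242.
Redistributed shares: Unit 2C 1,028.52 → $1,050; Unit G2 4,471.48 → $4,450.

Unit 2C: $1,050; Unit 2B: $2,000; Unit G2: $4,450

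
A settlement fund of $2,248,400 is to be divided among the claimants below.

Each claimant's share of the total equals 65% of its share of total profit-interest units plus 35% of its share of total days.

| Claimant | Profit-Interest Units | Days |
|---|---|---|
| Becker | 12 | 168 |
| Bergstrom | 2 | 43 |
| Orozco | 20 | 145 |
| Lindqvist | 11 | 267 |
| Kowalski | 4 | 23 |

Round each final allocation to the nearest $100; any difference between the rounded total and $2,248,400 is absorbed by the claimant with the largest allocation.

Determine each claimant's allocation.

Becker: $562,600 · Bergstrom: $112,000 · Orozco: $773,200 · Lindqvist: $653,300 · Kowalski: $147,300

Profit-interest units total 49; days total 646.
Combined weights (65% profit-interest units + 35% days): Becker 0.2502; Bergstrom 0.0498; Orozco 0.3439; Lindqvist 0.2906; Kowalski 0.0655.
Unrounded shares: Becker 562,561.70; Bergstrom 112,032.88; Orozco 773,149.43; Lindqvist 653,335.15; Kowalski 147,320.84.
Rounded to nearest $100: Becker $562,600; Bergstrom $112,000; Orozco $773,100; Lindqvist $653,300; Kowalski $147,300. Sum = $2,248,300.
Difference $2,248,400 − $2,248,300 = +$100 applied to largest allocation (Orozco): Orozco becomes $773,200.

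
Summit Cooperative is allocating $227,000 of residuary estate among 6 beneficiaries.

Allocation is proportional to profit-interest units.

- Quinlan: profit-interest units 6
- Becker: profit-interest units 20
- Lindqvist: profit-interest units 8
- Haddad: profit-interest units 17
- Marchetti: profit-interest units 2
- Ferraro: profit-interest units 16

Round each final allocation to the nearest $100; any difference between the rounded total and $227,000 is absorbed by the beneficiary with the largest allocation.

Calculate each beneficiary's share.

Combined profit-interest units = 69.
Raw shares: Quinlan 6/69 × $227,000 = 19,739.13; Becker 20/69 × $227,000 = 65,797.10; Lindqvist 8/69 × $227,000 = 26,318.84; Haddad 17/69 × $227,000 = 55,927.54; Marchetti 2/69 × $227,000 = 6,579.71; Ferraro 16/69 × $227,000 = 52,637.68.
Rounded to nearest $100: Quinlan $19,700; Becker $65,800; Lindqvist $26,300; Haddad $55,900; Marchetti $6,600; Ferraro $52,600. Sum = $226,900.
Difference $227,000 − $226,900 = +$100 applied to largest allocation (Becker): Becker becomes $65,900.

Quinlan: $19,700 | Becker: $65,900 | Lindqvist: $26,300 | Haddad: $55,900 | Marchetti: $6,600 | Ferraro: $52,600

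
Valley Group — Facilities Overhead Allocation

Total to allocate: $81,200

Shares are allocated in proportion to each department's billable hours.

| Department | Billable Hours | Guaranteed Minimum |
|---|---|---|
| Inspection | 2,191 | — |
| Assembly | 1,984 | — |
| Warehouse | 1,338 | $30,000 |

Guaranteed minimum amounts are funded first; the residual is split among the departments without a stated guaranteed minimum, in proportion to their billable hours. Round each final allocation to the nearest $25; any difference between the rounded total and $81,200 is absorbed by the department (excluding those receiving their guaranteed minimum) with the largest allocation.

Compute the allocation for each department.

Inspection: $26,875 | Assembly: $24,325 | Warehouse: $30,000

Fund the minimums — Warehouse $30,000. Balance $51,200.
Balance split over remaining billable hours 4,175: Inspection 26,869.27 → $26,875; Assembly 24,330.73 → $24,325.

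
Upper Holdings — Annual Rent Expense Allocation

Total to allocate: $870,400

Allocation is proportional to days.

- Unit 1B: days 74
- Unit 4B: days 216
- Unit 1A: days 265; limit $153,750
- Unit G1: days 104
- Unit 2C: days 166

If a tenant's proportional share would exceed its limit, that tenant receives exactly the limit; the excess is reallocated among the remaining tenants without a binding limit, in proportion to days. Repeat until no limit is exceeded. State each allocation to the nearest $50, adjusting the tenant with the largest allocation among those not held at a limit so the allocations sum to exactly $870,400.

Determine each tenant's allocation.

Combined days = 825.
Proportional shares (ignoring caps): Unit 1B 78,072.24; Unit 4B 227,886.55; Unit 1A 279,583.03; Unit G1 109,723.15; Unit 2C 175,135.03.
Cap binds for Unit 1A ($153,750); residual $716,650 reallocated over remaining days 560.
Shares after redistribution: Unit 1B 94,700.18 → $94,700; Unit 4B 276,422.14 → $276,400; Unit G1 133,092.14 → $133,100; Unit 2C 212,435.54 → $212,450.

Unit 1B: $94,700; Unit 4B: $276,400; Unit 1A: $153,750; Unit G1: $133,100; Unit 2C: $212,450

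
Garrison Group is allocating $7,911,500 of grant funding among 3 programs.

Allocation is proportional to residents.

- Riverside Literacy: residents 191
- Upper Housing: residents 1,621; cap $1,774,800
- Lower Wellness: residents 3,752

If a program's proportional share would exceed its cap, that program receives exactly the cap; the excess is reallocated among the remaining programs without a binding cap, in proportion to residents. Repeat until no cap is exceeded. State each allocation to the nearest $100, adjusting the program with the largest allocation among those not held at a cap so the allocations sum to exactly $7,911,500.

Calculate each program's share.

Riverside Literacy: $297,300 | Upper Housing: $1,774,800 | Lower Wellness: $5,839,400

Sum of residents: 5,564.
Unconstrained shares: Riverside Literacy 271,584.56; Upper Housing 2,304,914.00; Lower Wellness 5,335,001.44.
Held at cap: Upper Housing ($1,774,800); residual $6,136,700 reallocated over remaining residents 3,943.
Redistributed shares: Riverside Literacy 297,263.43 → $297,300; Lower Wellness 5,839,436.57 → $5,839,400.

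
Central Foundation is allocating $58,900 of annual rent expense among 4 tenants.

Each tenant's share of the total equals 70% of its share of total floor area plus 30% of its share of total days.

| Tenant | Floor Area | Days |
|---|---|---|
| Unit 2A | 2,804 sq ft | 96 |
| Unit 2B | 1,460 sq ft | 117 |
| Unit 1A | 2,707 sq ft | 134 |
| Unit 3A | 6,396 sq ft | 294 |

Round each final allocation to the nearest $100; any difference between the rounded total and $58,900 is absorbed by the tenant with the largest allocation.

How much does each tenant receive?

Unit 2A: $11,300 · Unit 2B: $7,700 · Unit 1A: $12,000 · Unit 3A: $27,900

Totals — floor area 13,367, days 641.
Composite weights (70% floor area + 30% days): Unit 2A 0.1918; Unit 2B 0.1312; Unit 1A 0.2045; Unit 3A 0.4725.
Unrounded shares: Unit 2A 11,295.20; Unit 2B 7,728.57; Unit 1A 12,043.52; Unit 3A 27,832.71.
After rounding ($100): Unit 2A $11,300; Unit 2B $7,700; Unit 1A $12,000; Unit 3A $27,800. Sum = $58,800.
Difference $58,900 − $58,800 = +$100 applied to largest allocation (Unit 3A): Unit 3A becomes $27,900.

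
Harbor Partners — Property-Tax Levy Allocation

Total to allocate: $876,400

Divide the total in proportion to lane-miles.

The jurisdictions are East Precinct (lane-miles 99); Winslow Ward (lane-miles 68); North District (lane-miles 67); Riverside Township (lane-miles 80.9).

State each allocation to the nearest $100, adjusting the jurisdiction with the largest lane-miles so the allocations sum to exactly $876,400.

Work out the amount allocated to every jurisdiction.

East Precinct: $275,400 | Winslow Ward: $189,300 | North District: $186,500 | Riverside Township: $225,200

Total lane-miles = 314.9.
Pro-rata amounts: East Precinct 99/314.9 × $876,400 = 275,527.47; Winslow Ward 68/314.9 × $876,400 = 189,251.19; North District 67/314.9 × $876,400 = 186,468.09; Riverside Township 80.9/314.9 × $876,400 = 225,153.26.
Rounded to nearest $100: East Precinct $275,500; Winslow Ward $189,300; North District $186,500; Riverside Township $225,200. Sum = $876,500.
Difference $876,400 − $876,500 = −$100 applied to largest lane-miles (East Precinct): East Precinct becomes $275,400.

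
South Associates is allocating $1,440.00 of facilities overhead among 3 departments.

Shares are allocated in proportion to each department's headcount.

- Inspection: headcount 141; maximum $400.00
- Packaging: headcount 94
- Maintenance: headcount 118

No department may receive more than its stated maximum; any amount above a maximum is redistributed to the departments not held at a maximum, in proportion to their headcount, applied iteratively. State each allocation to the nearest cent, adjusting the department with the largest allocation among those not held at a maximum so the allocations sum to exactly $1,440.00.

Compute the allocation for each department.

Inspection: $400.00 | Packaging: $461.13 | Maintenance: $578.87

Headcount total: 353.
Unconstrained shares: Inspection 575.1841; Packaging 383.4561; Maintenance 481.3598.
Capped: Inspection ($400.00); remaining pool $1,040.00 reallocated over remaining headcount 212.
Shares after redistribution: Packaging 461.1321 → $461.13; Maintenance 578.8679 → $578.87.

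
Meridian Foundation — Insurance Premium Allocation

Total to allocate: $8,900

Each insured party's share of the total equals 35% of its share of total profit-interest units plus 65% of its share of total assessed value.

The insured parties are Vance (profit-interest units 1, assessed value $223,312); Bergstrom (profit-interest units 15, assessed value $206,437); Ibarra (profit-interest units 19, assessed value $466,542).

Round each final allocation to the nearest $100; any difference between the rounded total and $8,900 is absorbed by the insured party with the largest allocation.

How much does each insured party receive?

Profit-interest units total 35; assessed value total 896,291.
Blended shares (35% profit-interest units + 65% assessed value): Vance 0.1719; Bergstrom 0.2997; Ibarra 0.5283.
Pro-rata amounts: Vance 1,530.34; Bergstrom 2,667.42; Ibarra 4,702.24.
At nearest $100: Vance $1,500; Bergstrom $2,700; Ibarra $4,700. Sum = $8,900.
Rounded total matches; no reconciliation needed.

Vance: $1,500; Bergstrom: $2,700; Ibarra: $4,700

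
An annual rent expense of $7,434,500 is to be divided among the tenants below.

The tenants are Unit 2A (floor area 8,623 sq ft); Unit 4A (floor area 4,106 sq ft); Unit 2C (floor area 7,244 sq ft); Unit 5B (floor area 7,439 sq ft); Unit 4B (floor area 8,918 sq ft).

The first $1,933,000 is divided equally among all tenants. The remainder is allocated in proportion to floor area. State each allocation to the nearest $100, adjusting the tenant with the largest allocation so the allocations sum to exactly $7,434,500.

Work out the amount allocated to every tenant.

Unit 2A: $1,692,400; Unit 4A: $1,008,400; Unit 2C: $1,483,600; Unit 5B: $1,513,100; Unit 4B: $1,737,000

Equal tier: $1,933,000 ÷ 5 = $386,600 apiece.
Remainder $5,501,500 by floor area (total 36,330): Unit 2A 1,305,792.31 → $1,305,800; Unit 4A 621,777.02 → $621,800; Unit 2C 1,096,968.51 → $1,097,000; Unit 5B 1,126,497.62 → $1,126,500; Unit 4B 1,350,464.55 → $1,350,500.
Rounding difference −$100 on remainder applied to Unit 4B.
Totals: Unit 2A $386,600 + $1,305,800 = $1,692,400; Unit 4A $386,600 + $621,800 = $1,008,400; Unit 2C $386,600 + $1,097,000 = $1,483,600; Unit 5B $386,600 + $1,126,500 = $1,513,100; Unit 4B $386,600 + $1,350,400 = $1,737,000.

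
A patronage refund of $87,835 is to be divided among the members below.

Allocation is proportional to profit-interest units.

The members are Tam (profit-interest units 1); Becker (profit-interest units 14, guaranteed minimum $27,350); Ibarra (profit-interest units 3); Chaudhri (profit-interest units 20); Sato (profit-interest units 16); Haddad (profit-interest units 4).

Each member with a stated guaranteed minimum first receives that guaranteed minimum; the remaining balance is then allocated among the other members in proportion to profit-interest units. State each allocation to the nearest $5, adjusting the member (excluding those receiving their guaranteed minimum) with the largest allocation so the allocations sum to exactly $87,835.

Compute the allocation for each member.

Fund the minimums — Becker $27,350. Balance $60,485.
Balance split over remaining profit-interest units 44: Tam 1,374.66 → $1,375; Ibarra 4,123.98 → $4,125; Chaudhri 27,493.18 → $27,495; Sato 21,994.55 → $21,995; Haddad 5,498.64 → $5,500.
Rounding difference −$5 applied to Chaudhri → $27,490.

Tam: $1,375; Becker: $27,350; Ibarra: $4,125; Chaudhri: $27,490; Sato: $21,995; Haddad: $5,500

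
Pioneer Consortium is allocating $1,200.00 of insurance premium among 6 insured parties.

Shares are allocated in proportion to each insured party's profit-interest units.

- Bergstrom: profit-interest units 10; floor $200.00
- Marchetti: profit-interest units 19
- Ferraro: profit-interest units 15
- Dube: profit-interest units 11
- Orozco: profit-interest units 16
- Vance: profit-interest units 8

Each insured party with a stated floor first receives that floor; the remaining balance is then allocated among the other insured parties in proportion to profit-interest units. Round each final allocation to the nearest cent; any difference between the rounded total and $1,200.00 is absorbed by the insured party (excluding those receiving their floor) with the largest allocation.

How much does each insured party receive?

Guaranteed amounts: Bergstrom $200.00. Remaining pool $1,000.00.
Remaining pool split over remaining profit-interest units 69: Marchetti 275.3623 → $275.36; Ferraro 217.3913 → $217.39; Dube 159.4203 → $159.42; Orozco 231.8841 → $231.88; Vance 115.9420 → $115.94.
Rounding difference +$0.01 applied to Marchetti → $275.37.

Bergstrom: $200.00; Marchetti: $275.37; Ferraro: $217.39; Dube: $159.42; Orozco: $231.88; Vance: $115.94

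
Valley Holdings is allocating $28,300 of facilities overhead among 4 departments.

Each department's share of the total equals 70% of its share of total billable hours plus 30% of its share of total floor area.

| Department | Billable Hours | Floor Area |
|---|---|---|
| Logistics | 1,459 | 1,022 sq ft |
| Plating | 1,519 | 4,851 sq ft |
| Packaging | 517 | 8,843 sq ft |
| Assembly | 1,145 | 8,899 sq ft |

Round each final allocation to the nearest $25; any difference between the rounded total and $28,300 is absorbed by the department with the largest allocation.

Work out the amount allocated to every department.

Totals — billable hours 4,640, floor area 23,615.
Composite weights (70% billable hours + 30% floor area): Logistics 0.2331; Plating 0.2908; Packaging 0.1903; Assembly 0.2858.
Proportional shares: Logistics 6,596.48; Plating 8,229.23; Packaging 5,386.49; Assembly 8,087.80.
After rounding ($25): Logistics $6,600; Plating $8,225; Packaging $5,375; Assembly $8,100. Sum = $28,300.
Rounded total matches; no reconciliation needed.

Logistics: $6,600; Plating: $8,225; Packaging: $5,375; Assembly: $8,100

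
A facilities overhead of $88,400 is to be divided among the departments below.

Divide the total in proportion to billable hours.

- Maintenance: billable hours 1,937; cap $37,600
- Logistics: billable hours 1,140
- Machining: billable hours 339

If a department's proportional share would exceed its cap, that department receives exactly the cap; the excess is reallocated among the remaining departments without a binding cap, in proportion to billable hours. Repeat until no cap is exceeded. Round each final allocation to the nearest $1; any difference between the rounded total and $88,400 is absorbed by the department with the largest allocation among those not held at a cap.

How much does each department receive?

Combined billable hours = 3,416.
Pro-rata shares before constraints: Maintenance 50,126.11; Logistics 29,501.17; Machining 8,772.72.
Cap binds for Maintenance ($37,600); residual $50,800 reallocated over remaining billable hours 1,479.
Shares after redistribution: Logistics 39,156.19 → $39,156; Machining 11,643.81 → $11,644.

Maintenance: $37,600; Logistics: $39,156; Machining: $11,644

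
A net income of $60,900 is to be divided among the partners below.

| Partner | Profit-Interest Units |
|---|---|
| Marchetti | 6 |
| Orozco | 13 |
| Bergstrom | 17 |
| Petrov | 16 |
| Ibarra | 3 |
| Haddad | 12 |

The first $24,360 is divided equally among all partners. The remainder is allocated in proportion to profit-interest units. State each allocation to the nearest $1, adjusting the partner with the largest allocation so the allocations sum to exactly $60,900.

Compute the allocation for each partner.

$24,360 shared equally gives $4,060 per partner.
Remainder $36,540 by profit-interest units (total 67): Marchetti 3,272.24 → $3,272; Orozco 7,089.85 → $7,090; Bergstrom 9,271.34 → $9,271; Petrov 8,725.97 → $8,726; Ibarra 1,636.12 → $1,636; Haddad 6,544.48 → $6,544.
Rounding difference +$1 on remainder applied to Bergstrom.
Totals: Marchetti $4,060 + $3,272 = $7,332; Orozco $4,060 + $7,090 = $11,150; Bergstrom $4,060 + $9,272 = $13,332; Petrov $4,060 + $8,726 = $12,786; Ibarra $4,060 + $1,636 = $5,696; Haddad $4,060 + $6,544 = $10,604.

Marchetti: $7,332 | Orozco: $11,150 | Bergstrom: $13,332 | Petrov: $12,786 | Ibarra: $5,696 | Haddad: $10,604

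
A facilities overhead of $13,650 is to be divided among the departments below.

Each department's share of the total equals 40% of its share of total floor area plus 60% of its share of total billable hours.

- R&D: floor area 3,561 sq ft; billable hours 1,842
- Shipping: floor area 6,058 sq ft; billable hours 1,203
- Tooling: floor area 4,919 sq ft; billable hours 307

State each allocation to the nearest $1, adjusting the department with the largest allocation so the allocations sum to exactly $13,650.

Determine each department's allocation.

Totals — floor area 14,538, billable hours 3,352.
Composite weights (40% floor area + 60% billable hours): R&D 0.4277; Shipping 0.3820; Tooling 0.1903.
Proportional shares: R&D 5,837.99; Shipping 5,214.499; Tooling 2,597.51.
At nearest $1: R&D $5,838; Shipping $5,214; Tooling $2,598. Sum = $13,650.
No rounding difference to absorb.

R&D: $5,838 | Shipping: $5,214 | Tooling: $2,598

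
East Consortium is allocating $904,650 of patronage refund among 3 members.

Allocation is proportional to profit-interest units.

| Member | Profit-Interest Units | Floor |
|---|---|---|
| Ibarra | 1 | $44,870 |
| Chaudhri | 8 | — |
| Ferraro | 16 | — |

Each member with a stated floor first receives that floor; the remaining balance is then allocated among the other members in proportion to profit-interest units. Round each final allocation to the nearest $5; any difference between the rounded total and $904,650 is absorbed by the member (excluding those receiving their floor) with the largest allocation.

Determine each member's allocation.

Fund the minimums — Ibarra $44,870. Balance $859,780.
Balance split over remaining profit-interest units 24: Chaudhri 286,593.33 → $286,595; Ferraro 573,186.67 → $573,185.

Ibarra: $44,870 · Chaudhri: $286,595 · Ferraro: $573,185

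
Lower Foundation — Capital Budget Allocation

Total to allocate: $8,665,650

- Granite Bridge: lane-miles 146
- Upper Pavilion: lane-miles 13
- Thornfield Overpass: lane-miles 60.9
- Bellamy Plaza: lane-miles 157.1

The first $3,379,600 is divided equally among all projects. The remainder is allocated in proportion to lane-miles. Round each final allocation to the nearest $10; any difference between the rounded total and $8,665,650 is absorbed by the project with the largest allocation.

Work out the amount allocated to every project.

Granite Bridge: $2,892,020 · Upper Pavilion: $1,027,180 · Thornfield Overpass: $1,698,800 · Bellamy Plaza: $3,047,650

First tranche $3,379,600 split equally: $844,900 each.
Remainder $5,286,050 by lane-miles (total 377): Granite Bridge 2,047,117.51 → $2,047,120; Upper Pavilion 182,277.59 → $182,280; Thornfield Overpass 853,900.38 → $853,900; Bellamy Plaza 2,202,754.52 → $2,202,750.
Totals: Granite Bridge $844,900 + $2,047,120 = $2,892,020; Upper Pavilion $844,900 + $182,280 = $1,027,180; Thornfield Overpass $844,900 + $853,900 = $1,698,800; Bellamy Plaza $844,900 + $2,202,750 = $3,047,650.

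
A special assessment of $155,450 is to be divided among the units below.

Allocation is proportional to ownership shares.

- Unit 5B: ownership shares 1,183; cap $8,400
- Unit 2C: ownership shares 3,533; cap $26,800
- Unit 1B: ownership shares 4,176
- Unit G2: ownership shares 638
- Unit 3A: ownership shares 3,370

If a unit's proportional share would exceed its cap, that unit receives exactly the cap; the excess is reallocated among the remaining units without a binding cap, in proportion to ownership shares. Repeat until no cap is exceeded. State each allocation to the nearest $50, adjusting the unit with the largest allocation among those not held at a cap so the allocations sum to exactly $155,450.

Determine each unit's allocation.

Ownership shares total: 12,900.
Pro-rata shares before constraints: Unit 5B 14,255.61; Unit 2C 42,574.02; Unit 1B 50,322.42; Unit G2 7,688.15; Unit 3A 40,609.81.
Capped: Unit 5B ($8,400), Unit 2C ($26,800); remaining pool $120,250 reallocated over remaining ownership shares 8,184.
Remaining shares: Unit 1B 61,359.24 → $61,350; Unit G2 9,374.33 → $9,350; Unit 3A 49,516.43 → $49,500.
Rounding difference +$50 applied to Unit 1B → $61,400.

Unit 5B: $8,400 · Unit 2C: $26,800 · Unit 1B: $61,400 · Unit G2: $9,350 · Unit 3A: $49,500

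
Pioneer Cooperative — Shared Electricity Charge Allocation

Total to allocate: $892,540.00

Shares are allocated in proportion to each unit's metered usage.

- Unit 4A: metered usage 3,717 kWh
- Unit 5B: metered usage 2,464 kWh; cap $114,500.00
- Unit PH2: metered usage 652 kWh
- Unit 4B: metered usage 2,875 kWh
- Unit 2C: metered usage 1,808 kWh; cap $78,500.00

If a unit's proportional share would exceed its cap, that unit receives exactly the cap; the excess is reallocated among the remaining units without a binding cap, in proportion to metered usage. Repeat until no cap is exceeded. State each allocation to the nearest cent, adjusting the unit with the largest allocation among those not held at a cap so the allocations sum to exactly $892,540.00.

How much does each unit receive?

Unit 4A: $358,943.98; Unit 5B: $114,500.00; Unit PH2: $62,962.46; Unit 4B: $277,633.56; Unit 2C: $78,500.00

Total metered usage = 11,516.
Unconstrained shares: Unit 4A 288,083.6384; Unit 5B 190,970.6982; Unit PH2 50,532.8308; Unit 4B 222,824.9826; Unit 2C 140,127.8499.
Capped: Unit 5B ($114,500.00), Unit 2C ($78,500.00); balance $699,540.00 reallocated over remaining metered usage 7,244.
Remaining shares: Unit 4A 358,943.9785 → $358,943.98; Unit PH2 62,962.4627 → $62,962.46; Unit 4B 277,633.5588 → $277,633.56.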